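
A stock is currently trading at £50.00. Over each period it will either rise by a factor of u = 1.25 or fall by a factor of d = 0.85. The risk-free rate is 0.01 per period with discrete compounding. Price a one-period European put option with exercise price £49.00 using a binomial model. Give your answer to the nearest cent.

£3.86

Risk-neutral probability p = (1 + 0.01 − 0.85)/(1.25 − 0.85) = 0.1600/0.4000 = 0.4000
Terminal stock prices: S_u = 62.5, S_d = 42.5
Terminal payoffs (K − S): max(-13.5, 0) = 0, max(6.5, 0) = 6.5
Node 0 (S = 50): V_0 = 1/1.01·[0.4000·0.0000 + 0.6000·6.5000] = 3.8614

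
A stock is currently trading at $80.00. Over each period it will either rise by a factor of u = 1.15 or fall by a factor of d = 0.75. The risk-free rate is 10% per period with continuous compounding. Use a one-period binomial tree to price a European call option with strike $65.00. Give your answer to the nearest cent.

Risk-neutral probability p = (e^0.1 − 0.75)/(1.15 − 0.75) = 0.3552/0.4000 = 0.8879
Terminal stock prices: S_u = 92, S_d = 60
Terminal payoffs (S − K): max(27, 0) = 27, max(-5, 0) = 0
Node 0 (S = 80): V_0 = e^(−0.1)·[0.8879·27.0000 + 0.1121·0.0000] = 21.6926

$21.69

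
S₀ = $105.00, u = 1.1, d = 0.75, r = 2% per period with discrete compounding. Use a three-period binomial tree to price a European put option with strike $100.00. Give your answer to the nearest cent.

Risk-neutral probability p = (1 + 0.02 − 0.75)/(1.1 − 0.75) = 0.2700/0.3500 = 0.7714
Terminal stock prices: S_uuu = 139.8, S_uud = 95.29, S_udd = 64.97, S_ddd = 44.3
Terminal payoffs (K − S): max(-39.76, 0) = 0, max(4.712, 0) = 4.712, max(35.03, 0) = 35.03, max(55.7, 0) = 55.7
Node uu (S = 127.1): V_uu = 1/1.02·[0.7714·0.0000 + 0.2286·4.7125] = 1.0560
Node ud (S = 86.63): V_ud = 1/1.02·[0.7714·4.7125 + 0.2286·35.0312] = 11.4142
Node dd (S = 59.06): V_dd = 1/1.02·[0.7714·35.0312 + 0.2286·55.7031] = 38.9767
Node u (S = 115.5): V_u = 1/1.02·[0.7714·1.0560 + 0.2286·11.4142] = 3.3565
Node d (S = 78.75): V_d = 1/1.02·[0.7714·11.4142 + 0.2286·38.9767] = 17.3669
Node 0 (S = 105): V_0 = 1/1.02·[0.7714·3.3565 + 0.2286·17.3669] = 6.4303

$6.43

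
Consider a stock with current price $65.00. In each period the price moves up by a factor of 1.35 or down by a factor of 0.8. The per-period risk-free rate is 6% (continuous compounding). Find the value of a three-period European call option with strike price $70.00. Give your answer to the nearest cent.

Risk-neutral probability p = (e^0.06 − 0.8)/(1.35 − 0.8) = 0.2618/0.5500 = 0.4761
Terminal stock prices: S_uuu = 159.9, S_uud = 94.77, S_udd = 56.16, S_ddd = 33.28
Terminal payoffs (S − K): max(89.92, 0) = 89.92, max(24.77, 0) = 24.77, max(-13.84, 0) = 0, max(-36.72, 0) = 0
Node uu (S = 118.5): V_uu = e^(−0.06)·[0.4761·89.9244 + 0.5239·24.7700] = 52.5390
Node ud (S = 70.2): V_ud = e^(−0.06)·[0.4761·24.7700 + 0.5239·0.0000] = 11.1054
Node dd (S = 41.6): V_dd = e^(−0.06)·[0.4761·0.0000 + 0.5239·0.0000] = 0.0000
Node u (S = 87.75): V_u = e^(−0.06)·[0.4761·52.5390 + 0.5239·11.1054] = 29.0351
Node d (S = 52): V_d = e^(−0.06)·[0.4761·11.1054 + 0.5239·0.0000] = 4.9790
Node 0 (S = 65): V_0 = e^(−0.06)·[0.4761·29.0351 + 0.5239·4.9790] = 15.4745

$15.47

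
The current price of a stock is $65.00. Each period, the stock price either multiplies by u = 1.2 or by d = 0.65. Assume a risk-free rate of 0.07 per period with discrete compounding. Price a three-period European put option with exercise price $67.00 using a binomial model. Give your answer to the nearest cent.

Risk-neutral probability p = (1 + 0.07 − 0.65)/(1.2 − 0.65) = 0.4200/0.5500 = 0.7636
Terminal stock prices: S_uuu = 112.3, S_uud = 60.84, S_udd = 32.96, S_ddd = 17.85
Terminal payoffs (K − S): max(-45.32, 0) = 0, max(6.16, 0) = 6.16, max(34.04, 0) = 34.04, max(49.15, 0) = 49.15
Node uu (S = 93.6): V_uu = 1/1.07·[0.7636·0.0000 + 0.2364·6.1600] = 1.3607
Node ud (S = 50.7): V_ud = 1/1.07·[0.7636·6.1600 + 0.2364·34.0450] = 11.9168
Node dd (S = 27.46): V_dd = 1/1.07·[0.7636·34.0450 + 0.2364·49.1494] = 35.1543
Node u (S = 78): V_u = 1/1.07·[0.7636·1.3607 + 0.2364·11.9168] = 3.6036
Node d (S = 42.25): V_d = 1/1.07·[0.7636·11.9168 + 0.2364·35.1543] = 16.2704
Node 0 (S = 65): V_0 = 1/1.07·[0.7636·3.6036 + 0.2364·16.2704] = 6.1659

$6.17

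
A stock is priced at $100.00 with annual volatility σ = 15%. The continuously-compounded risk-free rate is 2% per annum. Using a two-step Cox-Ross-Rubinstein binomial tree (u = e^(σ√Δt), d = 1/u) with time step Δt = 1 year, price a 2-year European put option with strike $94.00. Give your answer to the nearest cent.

$4.23

CRR parameters: u = e^(σ√Δt) = e^(0.15·√1) = 1.1618, d = 1/u = 0.8607
Per-period rate: rΔt = 0.02·1 = 0.02, so R = e^0.02 = 1.0202
Risk-neutral probability p = (e^0.02 − 0.8607)/(1.1618 − 0.8607) = 0.1595/0.3011 = 0.5297
Terminal stock prices: S_uu = 135, S_ud = 100, S_dd = 74.08
Terminal payoffs (K − S): max(-40.99, 0) = 0, max(-6, 0) = 0, max(19.92, 0) = 19.92
Node u (S = 116.2): V_u = e^(−0.02)·[0.5297·0.0000 + 0.4703·0.0000] = 0.0000
Node d (S = 86.07): V_d = e^(−0.02)·[0.5297·0.0000 + 0.4703·19.9182] = 9.1829
Node 0 (S = 100): V_0 = e^(−0.02)·[0.5297·0.0000 + 0.4703·9.1829] = 4.2336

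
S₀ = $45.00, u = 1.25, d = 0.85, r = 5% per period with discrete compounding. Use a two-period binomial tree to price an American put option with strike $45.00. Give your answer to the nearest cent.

$3.21

Risk-neutral probability p = (1 + 0.05 − 0.85)/(1.25 − 0.85) = 0.2000/0.4000 = 0.5000
Terminal stock prices: S_uu = 70.31, S_ud = 47.81, S_dd = 32.51
Terminal payoffs (K − S): max(-25.31, 0) = 0, max(-2.812, 0) = 0, max(12.49, 0) = 12.49
Node u (S = 56.25): continuation = 1/1.05·[0.5000·0.0000 + 0.5000·0.0000] = 0.0000; exercise value = 0.0000 ≤ continuation, so V_u = 0.0000
Node d (S = 38.25): continuation = 1/1.05·[0.5000·0.0000 + 0.5000·12.4875] = 5.9464; exercise value = 6.7500 > continuation, so V_d = 6.7500 (exercise)
Node 0 (S = 45): continuation = 1/1.05·[0.5000·0.0000 + 0.5000·6.7500] = 3.2143; exercise value = 0.0000 ≤ continuation, so V_0 = 3.2143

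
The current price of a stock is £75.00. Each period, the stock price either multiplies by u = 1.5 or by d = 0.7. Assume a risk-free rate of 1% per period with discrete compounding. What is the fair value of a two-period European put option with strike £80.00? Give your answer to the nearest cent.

£16.49

Risk-neutral probability p = (1 + 0.01 − 0.7)/(1.5 − 0.7) = 0.3100/0.8000 = 0.3875
Terminal stock prices: S_uu = 168.8, S_ud = 78.75, S_dd = 36.75
Terminal payoffs (K − S): max(-88.75, 0) = 0, max(1.25, 0) = 1.25, max(43.25, 0) = 43.25
Node u (S = 112.5): V_u = 1/1.01·[0.3875·0.0000 + 0.6125·1.2500] = 0.7580
Node d (S = 52.5): V_d = 1/1.01·[0.3875·1.2500 + 0.6125·43.2500] = 26.7079
Node 0 (S = 75): V_0 = 1/1.01·[0.3875·0.7580 + 0.6125·26.7079] = 16.4875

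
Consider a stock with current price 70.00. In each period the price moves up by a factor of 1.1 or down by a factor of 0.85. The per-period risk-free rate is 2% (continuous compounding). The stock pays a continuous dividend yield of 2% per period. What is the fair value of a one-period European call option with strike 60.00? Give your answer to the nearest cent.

Per-period risk-free factor R = e^0.02 = 1.0202; dividend-adjusted growth = e^(0.02−0.02) = 1.0000.
Risk-neutral probability p = (1.0000 − 0.85)/(1.1 − 0.85) = 0.1500/0.2500 = 0.6000
Terminal stock prices: S_u = 77, S_d = 59.5
Terminal payoffs (S − K): max(17, 0) = 17, max(-0.5, 0) = 0
Node 0 (S = 70): V_0 = e^(−0.02)·[0.6000·17.0000 + 0.4000·0.0000] = 9.9980

10.00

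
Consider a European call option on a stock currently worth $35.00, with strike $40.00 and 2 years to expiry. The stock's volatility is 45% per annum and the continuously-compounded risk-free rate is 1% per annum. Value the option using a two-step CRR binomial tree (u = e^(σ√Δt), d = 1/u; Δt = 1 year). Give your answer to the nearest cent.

CRR parameters: u = e^(σ√Δt) = e^(0.45·√1) = 1.5683, d = 1/u = 0.6376
Per-period rate: rΔt = 0.01·1 = 0.01, so R = e^0.01 = 1.0101
Risk-neutral probability p = (e^0.01 − 0.6376)/(1.5683 − 0.6376) = 0.3724/0.9307 = 0.4002
Terminal stock prices: S_uu = 86.09, S_ud = 35, S_dd = 14.23
Terminal payoffs (S − K): max(46.09, 0) = 46.09, max(-5, 0) = 0, max(-25.77, 0) = 0
Node u (S = 54.89): V_u = e^(−0.01)·[0.4002·46.0861 + 0.5998·0.0000] = 18.2583
Node d (S = 22.32): V_d = e^(−0.01)·[0.4002·0.0000 + 0.5998·0.0000] = 0.0000
Node 0 (S = 35): V_0 = e^(−0.01)·[0.4002·18.2583 + 0.5998·0.0000] = 7.2335

$7.23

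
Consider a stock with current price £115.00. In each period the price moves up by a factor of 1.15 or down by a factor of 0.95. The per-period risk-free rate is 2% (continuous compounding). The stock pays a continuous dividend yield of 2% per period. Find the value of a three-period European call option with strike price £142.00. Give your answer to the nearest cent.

Per-period risk-free factor R = e^0.02 = 1.0202; dividend-adjusted growth = e^(0.02−0.02) = 1.0000.
Risk-neutral probability p = (1.0000 − 0.95)/(1.15 − 0.95) = 0.0500/0.2000 = 0.2500
Terminal stock prices: S_uuu = 174.9, S_uud = 144.5, S_udd = 119.4, S_ddd = 98.6
Terminal payoffs (S − K): max(32.9, 0) = 32.9, max(2.483, 0) = 2.483, max(-22.64, 0) = 0, max(-43.4, 0) = 0
Node uu (S = 152.1): V_uu = e^(−0.02)·[0.2500·32.9006 + 0.7500·2.4831] = 9.8878
Node ud (S = 125.6): V_ud = e^(−0.02)·[0.2500·2.4831 + 0.7500·0.0000] = 0.6085
Node dd (S = 103.8): V_dd = e^(−0.02)·[0.2500·0.0000 + 0.7500·0.0000] = 0.0000
Node u (S = 132.2): V_u = e^(−0.02)·[0.2500·9.8878 + 0.7500·0.6085] = 2.8703
Node d (S = 109.2): V_d = e^(−0.02)·[0.2500·0.6085 + 0.7500·0.0000] = 0.1491
Node 0 (S = 115): V_0 = e^(−0.02)·[0.2500·2.8703 + 0.7500·0.1491] = 0.8130

£0.81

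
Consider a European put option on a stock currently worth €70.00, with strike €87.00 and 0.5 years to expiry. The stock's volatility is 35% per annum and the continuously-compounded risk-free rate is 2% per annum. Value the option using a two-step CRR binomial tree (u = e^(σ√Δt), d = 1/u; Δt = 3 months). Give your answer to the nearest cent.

CRR parameters: u = e^(σ√Δt) = e^(0.35·√0.25) = 1.1912, d = 1/u = 0.8395
Per-period rate: rΔt = 0.02·0.25 = 0.005, so R = e^0.005 = 1.0050
Risk-neutral probability p = (e^0.005 − 0.8395)/(1.1912 − 0.8395) = 0.1656/0.3518 = 0.4706
Terminal stock prices: S_uu = 99.33, S_ud = 70, S_dd = 49.33
Terminal payoffs (K − S): max(-12.33, 0) = 0, max(17, 0) = 17, max(37.67, 0) = 37.67
Node u (S = 83.39): V_u = e^(−0.005)·[0.4706·0.0000 + 0.5294·17.0000] = 8.9547
Node d (S = 58.76): V_d = e^(−0.005)·[0.4706·17.0000 + 0.5294·37.6718] = 27.8041
Node 0 (S = 70): V_0 = e^(−0.005)·[0.4706·8.9547 + 0.5294·27.8041] = 18.8390

€18.84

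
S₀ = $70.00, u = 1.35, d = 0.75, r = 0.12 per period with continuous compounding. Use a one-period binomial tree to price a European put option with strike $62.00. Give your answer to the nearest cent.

$3.12

Risk-neutral probability p = (e^0.12 − 0.75)/(1.35 − 0.75) = 0.3775/0.6000 = 0.6292
Terminal stock prices: S_u = 94.5, S_d = 52.5
Terminal payoffs (K − S): max(-32.5, 0) = 0, max(9.5, 0) = 9.5
Node 0 (S = 70): V_0 = e^(−0.12)·[0.6292·0.0000 + 0.3708·9.5000] = 3.1246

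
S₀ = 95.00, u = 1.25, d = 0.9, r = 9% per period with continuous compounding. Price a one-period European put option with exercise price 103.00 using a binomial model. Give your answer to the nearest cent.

Risk-neutral probability p = (e^0.09 − 0.9)/(1.25 − 0.9) = 0.1942/0.3500 = 0.5548
Terminal stock prices: S_u = 118.8, S_d = 85.5
Terminal payoffs (K − S): max(-15.75, 0) = 0, max(17.5, 0) = 17.5
Node 0 (S = 95): V_0 = e^(−0.09)·[0.5548·0.0000 + 0.4452·17.5000] = 7.1207

7.12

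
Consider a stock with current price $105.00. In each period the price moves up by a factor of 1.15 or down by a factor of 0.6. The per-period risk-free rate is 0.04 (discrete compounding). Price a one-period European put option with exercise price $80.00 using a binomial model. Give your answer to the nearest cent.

$3.27

Risk-neutral probability p = (1 + 0.04 − 0.6)/(1.15 − 0.6) = 0.4400/0.5500 = 0.8000
Terminal stock prices: S_u = 120.7, S_d = 63
Terminal payoffs (K − S): max(-40.75, 0) = 0, max(17, 0) = 17
Node 0 (S = 105): V_0 = 1/1.04·[0.8000·0.0000 + 0.2000·17.0000] = 3.2692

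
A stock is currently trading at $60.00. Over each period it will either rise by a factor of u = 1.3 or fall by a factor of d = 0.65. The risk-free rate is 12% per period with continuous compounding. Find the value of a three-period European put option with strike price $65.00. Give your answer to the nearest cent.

Risk-neutral probability p = (e^0.12 − 0.65)/(1.3 − 0.65) = 0.4775/0.6500 = 0.7346
Terminal stock prices: S_uuu = 131.8, S_uud = 65.91, S_udd = 32.96, S_ddd = 16.48
Terminal payoffs (K − S): max(-66.82, 0) = 0, max(-0.91, 0) = 0, max(32.04, 0) = 32.04, max(48.52, 0) = 48.52
Node uu (S = 101.4): V_uu = e^(−0.12)·[0.7346·0.0000 + 0.2654·0.0000] = 0.0000
Node ud (S = 50.7): V_ud = e^(−0.12)·[0.7346·0.0000 + 0.2654·32.0450] = 7.5427
Node dd (S = 25.35): V_dd = e^(−0.12)·[0.7346·32.0450 + 0.2654·48.5225] = 32.2998
Node u (S = 78): V_u = e^(−0.12)·[0.7346·0.0000 + 0.2654·7.5427] = 1.7754
Node d (S = 39): V_d = e^(−0.12)·[0.7346·7.5427 + 0.2654·32.2998] = 12.5171
Node 0 (S = 60): V_0 = e^(−0.12)·[0.7346·1.7754 + 0.2654·12.5171] = 4.1030

$4.10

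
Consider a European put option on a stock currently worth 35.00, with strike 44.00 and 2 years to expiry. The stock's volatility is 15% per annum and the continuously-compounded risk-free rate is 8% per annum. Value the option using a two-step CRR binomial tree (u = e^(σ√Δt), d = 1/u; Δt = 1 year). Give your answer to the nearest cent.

4.01

CRR parameters: u = e^(σ√Δt) = e^(0.15·√1) = 1.1618, d = 1/u = 0.8607
Per-period rate: rΔt = 0.08·1 = 0.08, so R = e^0.08 = 1.0833
Risk-neutral probability p = (e^0.08 − 0.8607)/(1.1618 − 0.8607) = 0.2226/0.3011 = 0.7392
Terminal stock prices: S_uu = 47.25, S_ud = 35, S_dd = 25.93
Terminal payoffs (K − S): max(-3.245, 0) = 0, max(9, 0) = 9, max(18.07, 0) = 18.07
Node u (S = 40.66): V_u = e^(−0.08)·[0.7392·0.0000 + 0.2608·9.0000] = 2.1671
Node d (S = 30.12): V_d = e^(−0.08)·[0.7392·9.0000 + 0.2608·18.0714] = 10.4923
Node 0 (S = 35): V_0 = e^(−0.08)·[0.7392·2.1671 + 0.2608·10.4923] = 4.0051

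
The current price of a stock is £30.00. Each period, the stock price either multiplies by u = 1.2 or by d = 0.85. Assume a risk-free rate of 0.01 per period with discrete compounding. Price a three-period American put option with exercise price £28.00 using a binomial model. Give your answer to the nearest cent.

Risk-neutral probability p = (1 + 0.01 − 0.85)/(1.2 − 0.85) = 0.1600/0.3500 = 0.4571
Terminal stock prices: S_uuu = 51.84, S_uud = 36.72, S_udd = 26.01, S_ddd = 18.42
Terminal payoffs (K − S): max(-23.84, 0) = 0, max(-8.72, 0) = 0, max(1.99, 0) = 1.99, max(9.576, 0) = 9.576
Node uu (S = 43.2): continuation = 1/1.01·[0.4571·0.0000 + 0.5429·0.0000] = 0.0000; exercise value = 0.0000 ≤ continuation, so V_uu = 0.0000
Node ud (S = 30.6): continuation = 1/1.01·[0.4571·0.0000 + 0.5429·1.9900] = 1.0696; exercise value = 0.0000 ≤ continuation, so V_ud = 1.0696
Node dd (S = 21.67): continuation = 1/1.01·[0.4571·1.9900 + 0.5429·9.5763] = 6.0478; exercise value = 6.3250 > continuation, so V_dd = 6.3250 (exercise)
Node u (S = 36): continuation = 1/1.01·[0.4571·0.0000 + 0.5429·1.0696] = 0.5749; exercise value = 0.0000 ≤ continuation, so V_u = 0.5749
Node d (S = 25.5): continuation = 1/1.01·[0.4571·1.0696 + 0.5429·6.3250] = 3.8837; exercise value = 2.5000 ≤ continuation, so V_d = 3.8837
Node 0 (S = 30): continuation = 1/1.01·[0.4571·0.5749 + 0.5429·3.8837] = 2.3476; exercise value = 0.0000 ≤ continuation, so V_0 = 2.3476

£2.35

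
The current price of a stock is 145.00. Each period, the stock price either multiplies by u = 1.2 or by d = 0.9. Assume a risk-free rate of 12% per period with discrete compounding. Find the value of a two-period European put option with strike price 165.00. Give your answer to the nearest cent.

5.31

Risk-neutral probability p = (1 + 0.12 − 0.9)/(1.2 − 0.9) = 0.2200/0.3000 = 0.7333
Terminal stock prices: S_uu = 208.8, S_ud = 156.6, S_dd = 117.5
Terminal payoffs (K − S): max(-43.8, 0) = 0, max(8.4, 0) = 8.4, max(47.55, 0) = 47.55
Node u (S = 174): V_u = 1/1.12·[0.7333·0.0000 + 0.2667·8.4000] = 2.0000
Node d (S = 130.5): V_d = 1/1.12·[0.7333·8.4000 + 0.2667·47.5500] = 16.8214
Node 0 (S = 145): V_0 = 1/1.12·[0.7333·2.0000 + 0.2667·16.8214] = 5.3146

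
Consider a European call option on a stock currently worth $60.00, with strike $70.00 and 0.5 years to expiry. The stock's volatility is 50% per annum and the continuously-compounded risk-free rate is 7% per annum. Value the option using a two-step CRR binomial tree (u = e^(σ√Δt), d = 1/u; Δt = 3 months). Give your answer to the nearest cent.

CRR parameters: u = e^(σ√Δt) = e^(0.5·√0.25) = 1.2840, d = 1/u = 0.7788
Per-period rate: rΔt = 0.07·0.25 = 0.0175, so R = e^0.0175 = 1.0177
Risk-neutral probability p = (e^0.0175 − 0.7788)/(1.2840 − 0.7788) = 0.2389/0.5052 = 0.4728
Terminal stock prices: S_uu = 98.92, S_ud = 60, S_dd = 36.39
Terminal payoffs (S − K): max(28.92, 0) = 28.92, max(-10, 0) = 0, max(-33.61, 0) = 0
Node u (S = 77.04): V_u = e^(−0.0175)·[0.4728·28.9233 + 0.5272·0.0000] = 13.4367
Node d (S = 46.73): V_d = e^(−0.0175)·[0.4728·0.0000 + 0.5272·0.0000] = 0.0000
Node 0 (S = 60): V_0 = e^(−0.0175)·[0.4728·13.4367 + 0.5272·0.0000] = 6.2422

$6.24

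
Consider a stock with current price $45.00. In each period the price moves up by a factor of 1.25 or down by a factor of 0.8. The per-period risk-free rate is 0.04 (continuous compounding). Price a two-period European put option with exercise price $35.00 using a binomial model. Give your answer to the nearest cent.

$1.24

Risk-neutral probability p = (e^0.04 − 0.8)/(1.25 − 0.8) = 0.2408/0.4500 = 0.5351
Terminal stock prices: S_uu = 70.31, S_ud = 45, S_dd = 28.8
Terminal payoffs (K − S): max(-35.31, 0) = 0, max(-10, 0) = 0, max(6.2, 0) = 6.2
Node u (S = 56.25): V_u = e^(−0.04)·[0.5351·0.0000 + 0.4649·0.0000] = 0.0000
Node d (S = 36): V_d = e^(−0.04)·[0.5351·0.0000 + 0.4649·6.2000] = 2.7692
Node 0 (S = 45): V_0 = e^(−0.04)·[0.5351·0.0000 + 0.4649·2.7692] = 1.2368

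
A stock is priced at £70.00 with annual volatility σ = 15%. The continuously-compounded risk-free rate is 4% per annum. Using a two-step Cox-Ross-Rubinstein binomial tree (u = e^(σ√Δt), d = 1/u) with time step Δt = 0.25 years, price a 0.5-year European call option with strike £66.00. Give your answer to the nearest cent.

£6.46

CRR parameters: u = e^(σ√Δt) = e^(0.15·√0.25) = 1.0779, d = 1/u = 0.9277
Per-period rate: rΔt = 0.04·0.25 = 0.01, so R = e^0.01 = 1.0101
Risk-neutral probability p = (e^0.01 − 0.9277)/(1.0779 − 0.9277) = 0.0823/0.1501 = 0.5482
Terminal stock prices: S_uu = 81.33, S_ud = 70, S_dd = 60.25
Terminal payoffs (S − K): max(15.33, 0) = 15.33, max(4, 0) = 4, max(-5.75, 0) = 0
Node u (S = 75.45): V_u = e^(−0.01)·[0.5482·15.3284 + 0.4518·4.0000] = 10.1086
Node d (S = 64.94): V_d = e^(−0.01)·[0.5482·4.0000 + 0.4518·0.0000] = 2.1710
Node 0 (S = 70): V_0 = e^(−0.01)·[0.5482·10.1086 + 0.4518·2.1710] = 6.4575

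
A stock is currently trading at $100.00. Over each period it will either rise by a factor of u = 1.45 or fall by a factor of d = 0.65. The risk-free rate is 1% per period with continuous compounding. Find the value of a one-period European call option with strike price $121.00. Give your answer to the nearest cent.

$10.69

Risk-neutral probability p = (e^0.01 − 0.65)/(1.45 − 0.65) = 0.3601/0.8000 = 0.4501
Terminal stock prices: S_u = 145, S_d = 65
Terminal payoffs (S − K): max(24, 0) = 24, max(-56, 0) = 0
Node 0 (S = 100): V_0 = e^(−0.01)·[0.4501·24.0000 + 0.5499·0.0000] = 10.6940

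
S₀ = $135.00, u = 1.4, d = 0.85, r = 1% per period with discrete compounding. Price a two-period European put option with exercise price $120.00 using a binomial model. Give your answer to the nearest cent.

Risk-neutral probability p = (1 + 0.01 − 0.85)/(1.4 − 0.85) = 0.1600/0.5500 = 0.2909
Terminal stock prices: S_uu = 264.6, S_ud = 160.7, S_dd = 97.54
Terminal payoffs (K − S): max(-144.6, 0) = 0, max(-40.65, 0) = 0, max(22.46, 0) = 22.46
Node u (S = 189): V_u = 1/1.01·[0.2909·0.0000 + 0.7091·0.0000] = 0.0000
Node d (S = 114.8): V_d = 1/1.01·[0.2909·0.0000 + 0.7091·22.4625] = 15.7703
Node 0 (S = 135): V_0 = 1/1.01·[0.2909·0.0000 + 0.7091·15.7703] = 11.0718

$11.07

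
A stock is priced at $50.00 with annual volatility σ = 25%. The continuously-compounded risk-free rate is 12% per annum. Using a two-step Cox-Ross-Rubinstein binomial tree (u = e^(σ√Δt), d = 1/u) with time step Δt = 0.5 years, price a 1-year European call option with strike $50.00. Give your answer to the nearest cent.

$7.46

CRR parameters: u = e^(σ√Δt) = e^(0.25·√0.5) = 1.1934, d = 1/u = 0.8380
Per-period rate: rΔt = 0.12·0.5 = 0.06, so R = e^0.06 = 1.0618
Risk-neutral probability p = (e^0.06 − 0.8380)/(1.1934 − 0.8380) = 0.2239/0.3554 = 0.6299
Terminal stock prices: S_uu = 71.21, S_ud = 50, S_dd = 35.11
Terminal payoffs (S − K): max(21.21, 0) = 21.21, max(0, 0) = 0, max(-14.89, 0) = 0
Node u (S = 59.67): V_u = e^(−0.06)·[0.6299·21.2060 + 0.3701·0.0000] = 12.5800
Node d (S = 41.9): V_d = e^(−0.06)·[0.6299·0.0000 + 0.3701·0.0000] = 0.0000
Node 0 (S = 50): V_0 = e^(−0.06)·[0.6299·12.5800 + 0.3701·0.0000] = 7.4628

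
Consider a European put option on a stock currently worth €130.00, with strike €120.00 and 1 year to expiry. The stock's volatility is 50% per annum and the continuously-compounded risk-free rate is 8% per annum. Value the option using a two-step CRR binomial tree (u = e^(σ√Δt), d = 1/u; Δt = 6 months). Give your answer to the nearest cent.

€14.55

CRR parameters: u = e^(σ√Δt) = e^(0.5·√0.5) = 1.4241, d = 1/u = 0.7022
Per-period rate: rΔt = 0.08·0.5 = 0.04, so R = e^0.04 = 1.0408
Risk-neutral probability p = (e^0.04 − 0.7022)/(1.4241 − 0.7022) = 0.3386/0.7219 = 0.4691
Terminal stock prices: S_uu = 263.7, S_ud = 130, S_dd = 64.1
Terminal payoffs (K − S): max(-143.7, 0) = 0, max(-10, 0) = 0, max(55.9, 0) = 55.9
Node u (S = 185.1): V_u = e^(−0.04)·[0.4691·0.0000 + 0.5309·0.0000] = 0.0000
Node d (S = 91.28): V_d = e^(−0.04)·[0.4691·0.0000 + 0.5309·55.9011] = 28.5168
Node 0 (S = 130): V_0 = e^(−0.04)·[0.4691·0.0000 + 0.5309·28.5168] = 14.5473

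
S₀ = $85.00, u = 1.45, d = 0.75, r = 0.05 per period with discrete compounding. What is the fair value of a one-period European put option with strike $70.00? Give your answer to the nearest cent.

Risk-neutral probability p = (1 + 0.05 − 0.75)/(1.45 − 0.75) = 0.3000/0.7000 = 0.4286
Terminal stock prices: S_u = 123.2, S_d = 63.75
Terminal payoffs (K − S): max(-53.25, 0) = 0, max(6.25, 0) = 6.25
Node 0 (S = 85): V_0 = 1/1.05·[0.4286·0.0000 + 0.5714·6.2500] = 3.4014

$3.40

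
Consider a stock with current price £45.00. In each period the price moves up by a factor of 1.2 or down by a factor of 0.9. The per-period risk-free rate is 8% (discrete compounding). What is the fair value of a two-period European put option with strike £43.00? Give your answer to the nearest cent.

£0.90

Risk-neutral probability p = (1 + 0.08 − 0.9)/(1.2 − 0.9) = 0.1800/0.3000 = 0.6000
Terminal stock prices: S_uu = 64.8, S_ud = 48.6, S_dd = 36.45
Terminal payoffs (K − S): max(-21.8, 0) = 0, max(-5.6, 0) = 0, max(6.55, 0) = 6.55
Node u (S = 54): V_u = 1/1.08·[0.6000·0.0000 + 0.4000·0.0000] = 0.0000
Node d (S = 40.5): V_d = 1/1.08·[0.6000·0.0000 + 0.4000·6.5500] = 2.4259
Node 0 (S = 45): V_0 = 1/1.08·[0.6000·0.0000 + 0.4000·2.4259] = 0.8985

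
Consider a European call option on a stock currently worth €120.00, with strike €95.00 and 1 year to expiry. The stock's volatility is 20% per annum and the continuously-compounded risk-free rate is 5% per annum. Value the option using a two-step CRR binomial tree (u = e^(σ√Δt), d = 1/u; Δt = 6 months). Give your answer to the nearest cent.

€30.50

CRR parameters: u = e^(σ√Δt) = e^(0.2·√0.5) = 1.1519, d = 1/u = 0.8681
Per-period rate: rΔt = 0.05·0.5 = 0.025, so R = e^0.025 = 1.0253
Risk-neutral probability p = (e^0.025 − 0.8681)/(1.1519 − 0.8681) = 0.1572/0.2838 = 0.5539
Terminal stock prices: S_uu = 159.2, S_ud = 120, S_dd = 90.44
Terminal payoffs (S − K): max(64.23, 0) = 64.23, max(25, 0) = 25, max(-4.563, 0) = 0
Node u (S = 138.2): V_u = e^(−0.025)·[0.5539·64.2276 + 0.4461·25.0000] = 45.5747
Node d (S = 104.2): V_d = e^(−0.025)·[0.5539·25.0000 + 0.4461·0.0000] = 13.5058
Node 0 (S = 120): V_0 = e^(−0.025)·[0.5539·45.5747 + 0.4461·13.5058] = 30.4970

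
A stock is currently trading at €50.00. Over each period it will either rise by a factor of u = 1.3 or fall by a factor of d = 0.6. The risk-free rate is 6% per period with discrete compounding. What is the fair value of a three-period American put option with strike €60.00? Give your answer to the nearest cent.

€15.07

Risk-neutral probability p = (1 + 0.06 − 0.6)/(1.3 − 0.6) = 0.4600/0.7000 = 0.6571
Terminal stock prices: S_uuu = 109.9, S_uud = 50.7, S_udd = 23.4, S_ddd = 10.8
Terminal payoffs (K − S): max(-49.85, 0) = 0, max(9.3, 0) = 9.3, max(36.6, 0) = 36.6, max(49.2, 0) = 49.2
Node uu (S = 84.5): continuation = 1/1.06·[0.6571·0.0000 + 0.3429·9.3000] = 3.0081; exercise value = 0.0000 ≤ continuation, so V_uu = 3.0081
Node ud (S = 39): continuation = 1/1.06·[0.6571·9.3000 + 0.3429·36.6000] = 17.6038; exercise value = 21.0000 > continuation, so V_ud = 21.0000 (exercise)
Node dd (S = 18): continuation = 1/1.06·[0.6571·36.6000 + 0.3429·49.2000] = 38.6038; exercise value = 42.0000 > continuation, so V_dd = 42.0000 (exercise)
Node u (S = 65): continuation = 1/1.06·[0.6571·3.0081 + 0.3429·21.0000] = 8.6573; exercise value = 0.0000 ≤ continuation, so V_u = 8.6573
Node d (S = 30): continuation = 1/1.06·[0.6571·21.0000 + 0.3429·42.0000] = 26.6038; exercise value = 30.0000 > continuation, so V_d = 30.0000 (exercise)
Node 0 (S = 50): continuation = 1/1.06·[0.6571·8.6573 + 0.3429·30.0000] = 15.0706; exercise value = 10.0000 ≤ continuation, so V_0 = 15.0706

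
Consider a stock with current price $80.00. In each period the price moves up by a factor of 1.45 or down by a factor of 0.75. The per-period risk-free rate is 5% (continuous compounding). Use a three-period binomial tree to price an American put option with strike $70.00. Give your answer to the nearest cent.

$8.48

Risk-neutral probability p = (e^0.05 − 0.75)/(1.45 − 0.75) = 0.3013/0.7000 = 0.4304
Terminal stock prices: S_uuu = 243.9, S_uud = 126.1, S_udd = 65.25, S_ddd = 33.75
Terminal payoffs (K − S): max(-173.9, 0) = 0, max(-56.15, 0) = 0, max(4.75, 0) = 4.75, max(36.25, 0) = 36.25
Node uu (S = 168.2): continuation = e^(−0.05)·[0.4304·0.0000 + 0.5696·0.0000] = 0.0000; exercise value = 0.0000 ≤ continuation, so V_uu = 0.0000
Node ud (S = 87): continuation = e^(−0.05)·[0.4304·0.0000 + 0.5696·4.7500] = 2.5737; exercise value = 0.0000 ≤ continuation, so V_ud = 2.5737
Node dd (S = 45): continuation = e^(−0.05)·[0.4304·4.7500 + 0.5696·36.2500] = 21.5861; exercise value = 25.0000 > continuation, so V_dd = 25.0000 (exercise)
Node u (S = 116): continuation = e^(−0.05)·[0.4304·0.0000 + 0.5696·2.5737] = 1.3945; exercise value = 0.0000 ≤ continuation, so V_u = 1.3945
Node d (S = 60): continuation = e^(−0.05)·[0.4304·2.5737 + 0.5696·25.0000] = 14.5995; exercise value = 10.0000 ≤ continuation, so V_d = 14.5995
Node 0 (S = 80): continuation = e^(−0.05)·[0.4304·1.3945 + 0.5696·14.5995] = 8.4814; exercise value = 0.0000 ≤ continuation, so V_0 = 8.4814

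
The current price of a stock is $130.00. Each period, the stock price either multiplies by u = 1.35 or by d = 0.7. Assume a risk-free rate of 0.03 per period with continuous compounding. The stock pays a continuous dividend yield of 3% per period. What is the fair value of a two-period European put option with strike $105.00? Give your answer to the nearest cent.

Per-period risk-free factor R = e^0.03 = 1.0305; dividend-adjusted growth = e^(0.03−0.03) = 1.0000.
Risk-neutral probability p = (1.0000 − 0.7)/(1.35 − 0.7) = 0.3000/0.6500 = 0.4615
Terminal stock prices: S_uu = 236.9, S_ud = 122.8, S_dd = 63.7
Terminal payoffs (K − S): max(-131.9, 0) = 0, max(-17.85, 0) = 0, max(41.3, 0) = 41.3
Node u (S = 175.5): V_u = e^(−0.03)·[0.4615·0.0000 + 0.5385·0.0000] = 0.0000
Node d (S = 91): V_d = e^(−0.03)·[0.4615·0.0000 + 0.5385·41.3000] = 21.5812
Node 0 (S = 130): V_0 = e^(−0.03)·[0.4615·0.0000 + 0.5385·21.5812] = 11.2772

$11.28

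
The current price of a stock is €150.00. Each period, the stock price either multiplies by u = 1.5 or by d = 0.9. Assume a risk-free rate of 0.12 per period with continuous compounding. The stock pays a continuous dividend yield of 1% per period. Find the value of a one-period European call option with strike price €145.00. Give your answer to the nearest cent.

€25.58

Per-period risk-free factor R = e^0.12 = 1.1275; dividend-adjusted growth = e^(0.12−0.01) = 1.1163.
Risk-neutral probability p = (1.1163 − 0.9)/(1.5 − 0.9) = 0.2163/0.6000 = 0.3605
Terminal stock prices: S_u = 225, S_d = 135
Terminal payoffs (S − K): max(80, 0) = 80, max(-10, 0) = 0
Node 0 (S = 150): V_0 = e^(−0.12)·[0.3605·80.0000 + 0.6395·0.0000] = 25.5762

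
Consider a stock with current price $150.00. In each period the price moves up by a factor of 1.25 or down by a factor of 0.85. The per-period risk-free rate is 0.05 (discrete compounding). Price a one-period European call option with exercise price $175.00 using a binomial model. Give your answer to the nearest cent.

$5.95

Risk-neutral probability p = (1 + 0.05 − 0.85)/(1.25 − 0.85) = 0.2000/0.4000 = 0.5000
Terminal stock prices: S_u = 187.5, S_d = 127.5
Terminal payoffs (S − K): max(12.5, 0) = 12.5, max(-47.5, 0) = 0
Node 0 (S = 150): V_0 = 1/1.05·[0.5000·12.5000 + 0.5000·0.0000] = 5.9524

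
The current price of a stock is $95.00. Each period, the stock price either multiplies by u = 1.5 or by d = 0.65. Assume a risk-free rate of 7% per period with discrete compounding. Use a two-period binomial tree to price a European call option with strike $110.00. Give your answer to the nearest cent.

$22.12

Risk-neutral probability p = (1 + 0.07 − 0.65)/(1.5 − 0.65) = 0.4200/0.8500 = 0.4941
Terminal stock prices: S_uu = 213.8, S_ud = 92.62, S_dd = 40.14
Terminal payoffs (S − K): max(103.8, 0) = 103.8, max(-17.38, 0) = 0, max(-69.86, 0) = 0
Node u (S = 142.5): V_u = 1/1.07·[0.4941·103.7500 + 0.5059·0.0000] = 47.9109
Node d (S = 61.75): V_d = 1/1.07·[0.4941·0.0000 + 0.5059·0.0000] = 0.0000
Node 0 (S = 95): V_0 = 1/1.07·[0.4941·47.9109 + 0.5059·0.0000] = 22.1249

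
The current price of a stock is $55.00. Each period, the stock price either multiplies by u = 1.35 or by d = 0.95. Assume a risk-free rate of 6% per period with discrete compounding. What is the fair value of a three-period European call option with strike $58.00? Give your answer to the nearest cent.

Risk-neutral probability p = (1 + 0.06 − 0.95)/(1.35 − 0.95) = 0.1100/0.4000 = 0.2750
Terminal stock prices: S_uuu = 135.3, S_uud = 95.23, S_udd = 67.01, S_ddd = 47.16
Terminal payoffs (S − K): max(77.32, 0) = 77.32, max(37.23, 0) = 37.23, max(9.011, 0) = 9.011, max(-10.84, 0) = 0
Node uu (S = 100.2): V_uu = 1/1.06·[0.2750·77.3206 + 0.7250·37.2256] = 45.5205
Node ud (S = 70.54): V_ud = 1/1.06·[0.2750·37.2256 + 0.7250·9.0106] = 15.8205
Node dd (S = 49.64): V_dd = 1/1.06·[0.2750·9.0106 + 0.7250·0.0000] = 2.3377
Node u (S = 74.25): V_u = 1/1.06·[0.2750·45.5205 + 0.7250·15.8205] = 22.6302
Node d (S = 52.25): V_d = 1/1.06·[0.2750·15.8205 + 0.7250·2.3377] = 5.7033
Node 0 (S = 55): V_0 = 1/1.06·[0.2750·22.6302 + 0.7250·5.7033] = 9.7719

$9.77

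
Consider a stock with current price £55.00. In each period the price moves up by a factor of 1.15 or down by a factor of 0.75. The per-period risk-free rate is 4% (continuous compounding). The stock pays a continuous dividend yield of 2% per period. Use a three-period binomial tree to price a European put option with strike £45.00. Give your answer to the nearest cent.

£2.44

Per-period risk-free factor R = e^0.04 = 1.0408; dividend-adjusted growth = e^(0.04−0.02) = 1.0202.
Risk-neutral probability p = (1.0202 − 0.75)/(1.15 − 0.75) = 0.2702/0.4000 = 0.6755
Terminal stock prices: S_uuu = 83.65, S_uud = 54.55, S_udd = 35.58, S_ddd = 23.2
Terminal payoffs (K − S): max(-38.65, 0) = 0, max(-9.553, 0) = 0, max(9.422, 0) = 9.422, max(21.8, 0) = 21.8
Node uu (S = 72.74): V_uu = e^(−0.04)·[0.6755·0.0000 + 0.3245·0.0000] = 0.0000
Node ud (S = 47.44): V_ud = e^(−0.04)·[0.6755·0.0000 + 0.3245·9.4219] = 2.9375
Node dd (S = 30.94): V_dd = e^(−0.04)·[0.6755·9.4219 + 0.3245·21.7969] = 12.9106
Node u (S = 63.25): V_u = e^(−0.04)·[0.6755·0.0000 + 0.3245·2.9375] = 0.9158
Node d (S = 41.25): V_d = e^(−0.04)·[0.6755·2.9375 + 0.3245·12.9106] = 5.9317
Node 0 (S = 55): V_0 = e^(−0.04)·[0.6755·0.9158 + 0.3245·5.9317] = 2.4437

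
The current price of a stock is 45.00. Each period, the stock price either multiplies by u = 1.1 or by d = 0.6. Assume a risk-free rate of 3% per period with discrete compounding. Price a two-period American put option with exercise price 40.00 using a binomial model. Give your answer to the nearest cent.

2.94

Risk-neutral probability p = (1 + 0.03 − 0.6)/(1.1 − 0.6) = 0.4300/0.5000 = 0.8600
Terminal stock prices: S_uu = 54.45, S_ud = 29.7, S_dd = 16.2
Terminal payoffs (K − S): max(-14.45, 0) = 0, max(10.3, 0) = 10.3, max(23.8, 0) = 23.8
Node u (S = 49.5): continuation = 1/1.03·[0.8600·0.0000 + 0.1400·10.3000] = 1.4000; exercise value = 0.0000 ≤ continuation, so V_u = 1.4000
Node d (S = 27): continuation = 1/1.03·[0.8600·10.3000 + 0.1400·23.8000] = 11.8350; exercise value = 13.0000 > continuation, so V_d = 13.0000 (exercise)
Node 0 (S = 45): continuation = 1/1.03·[0.8600·1.4000 + 0.1400·13.0000] = 2.9359; exercise value = 0.0000 ≤ continuation, so V_0 = 2.9359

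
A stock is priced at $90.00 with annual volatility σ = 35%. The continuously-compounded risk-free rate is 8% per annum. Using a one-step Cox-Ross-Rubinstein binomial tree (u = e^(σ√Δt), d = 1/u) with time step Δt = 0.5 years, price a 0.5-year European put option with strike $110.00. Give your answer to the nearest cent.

CRR parameters: u = e^(σ√Δt) = e^(0.35·√0.5) = 1.2808, d = 1/u = 0.7808
Per-period rate: rΔt = 0.08·0.5 = 0.04, so R = e^0.04 = 1.0408
Risk-neutral probability p = (e^0.04 − 0.7808)/(1.2808 − 0.7808) = 0.2601/0.5000 = 0.5201
Terminal stock prices: S_u = 115.3, S_d = 70.27
Terminal payoffs (K − S): max(-5.272, 0) = 0, max(39.73, 0) = 39.73
Node 0 (S = 90): V_0 = e^(−0.04)·[0.5201·0.0000 + 0.4799·39.7316] = 18.3212

$18.32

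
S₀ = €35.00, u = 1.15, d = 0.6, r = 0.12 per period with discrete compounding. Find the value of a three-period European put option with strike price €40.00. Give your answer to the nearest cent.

€1.43

Risk-neutral probability p = (1 + 0.12 − 0.6)/(1.15 − 0.6) = 0.5200/0.5500 = 0.9455
Terminal stock prices: S_uuu = 53.23, S_uud = 27.77, S_udd = 14.49, S_ddd = 7.56
Terminal payoffs (K − S): max(-13.23, 0) = 0, max(12.23, 0) = 12.23, max(25.51, 0) = 25.51, max(32.44, 0) = 32.44
Node uu (S = 46.29): V_uu = 1/1.12·[0.9455·0.0000 + 0.0545·12.2275] = 0.5955
Node ud (S = 24.15): V_ud = 1/1.12·[0.9455·12.2275 + 0.0545·25.5100] = 11.5643
Node dd (S = 12.6): V_dd = 1/1.12·[0.9455·25.5100 + 0.0545·32.4400] = 23.1143
Node u (S = 40.25): V_u = 1/1.12·[0.9455·0.5955 + 0.0545·11.5643] = 1.0659
Node d (S = 21): V_d = 1/1.12·[0.9455·11.5643 + 0.0545·23.1143] = 10.8878
Node 0 (S = 35): V_0 = 1/1.12·[0.9455·1.0659 + 0.0545·10.8878] = 1.4300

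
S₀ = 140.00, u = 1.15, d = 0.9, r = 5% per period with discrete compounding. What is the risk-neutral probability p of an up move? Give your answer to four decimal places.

p = 0.6000

Risk-neutral probability p = (1 + 0.05 − 0.9)/(1.15 − 0.9) = 0.1500/0.2500 = 0.6000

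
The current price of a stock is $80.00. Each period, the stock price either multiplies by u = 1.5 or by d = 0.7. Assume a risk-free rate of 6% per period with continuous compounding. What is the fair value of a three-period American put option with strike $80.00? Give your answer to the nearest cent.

$15.66

Risk-neutral probability p = (e^0.06 − 0.7)/(1.5 − 0.7) = 0.3618/0.8000 = 0.4523
Terminal stock prices: S_uuu = 270, S_uud = 126, S_udd = 58.8, S_ddd = 27.44
Terminal payoffs (K − S): max(-190, 0) = 0, max(-46, 0) = 0, max(21.2, 0) = 21.2, max(52.56, 0) = 52.56
Node uu (S = 180): continuation = e^(−0.06)·[0.4523·0.0000 + 0.5477·0.0000] = 0.0000; exercise value = 0.0000 ≤ continuation, so V_uu = 0.0000
Node ud (S = 84): continuation = e^(−0.06)·[0.4523·0.0000 + 0.5477·21.2000] = 10.9351; exercise value = 0.0000 ≤ continuation, so V_ud = 10.9351
Node dd (S = 39.2): continuation = e^(−0.06)·[0.4523·21.2000 + 0.5477·52.5600] = 36.1412; exercise value = 40.8000 > continuation, so V_dd = 40.8000 (exercise)
Node u (S = 120): continuation = e^(−0.06)·[0.4523·0.0000 + 0.5477·10.9351] = 5.6404; exercise value = 0.0000 ≤ continuation, so V_u = 5.6404
Node d (S = 56): continuation = e^(−0.06)·[0.4523·10.9351 + 0.5477·40.8000] = 25.7029; exercise value = 24.0000 ≤ continuation, so V_d = 25.7029
Node 0 (S = 80): continuation = e^(−0.06)·[0.4523·5.6404 + 0.5477·25.7029] = 15.6603; exercise value = 0.0000 ≤ continuation, so V_0 = 15.6603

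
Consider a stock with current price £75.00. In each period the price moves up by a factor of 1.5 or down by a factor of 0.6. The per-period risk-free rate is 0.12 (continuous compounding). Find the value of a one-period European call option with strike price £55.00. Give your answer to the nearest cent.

Risk-neutral probability p = (e^0.12 − 0.6)/(1.5 − 0.6) = 0.5275/0.9000 = 0.5861
Terminal stock prices: S_u = 112.5, S_d = 45
Terminal payoffs (S − K): max(57.5, 0) = 57.5, max(-10, 0) = 0
Node 0 (S = 75): V_0 = e^(−0.12)·[0.5861·57.5000 + 0.4139·0.0000] = 29.8903

£29.89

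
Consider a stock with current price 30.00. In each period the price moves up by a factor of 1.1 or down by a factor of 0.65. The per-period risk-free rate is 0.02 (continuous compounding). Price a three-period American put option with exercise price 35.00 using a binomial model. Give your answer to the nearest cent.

Risk-neutral probability p = (e^0.02 − 0.65)/(1.1 − 0.65) = 0.3702/0.4500 = 0.8227
Terminal stock prices: S_uuu = 39.93, S_uud = 23.6, S_udd = 13.94, S_ddd = 8.239
Terminal payoffs (K − S): max(-4.93, 0) = 0, max(11.4, 0) = 11.4, max(21.06, 0) = 21.06, max(26.76, 0) = 26.76
Node uu (S = 36.3): continuation = e^(−0.02)·[0.8227·0.0000 + 0.1773·11.4050] = 1.9824; exercise value = 0.0000 ≤ continuation, so V_uu = 1.9824
Node ud (S = 21.45): continuation = e^(−0.02)·[0.8227·11.4050 + 0.1773·21.0575] = 12.8570; exercise value = 13.5500 > continuation, so V_ud = 13.5500 (exercise)
Node dd (S = 12.68): continuation = e^(−0.02)·[0.8227·21.0575 + 0.1773·26.7613] = 21.6320; exercise value = 22.3250 > continuation, so V_dd = 22.3250 (exercise)
Node u (S = 33): continuation = e^(−0.02)·[0.8227·1.9824 + 0.1773·13.5500] = 3.9538; exercise value = 2.0000 ≤ continuation, so V_u = 3.9538
Node d (S = 19.5): continuation = e^(−0.02)·[0.8227·13.5500 + 0.1773·22.3250] = 14.8070; exercise value = 15.5000 > continuation, so V_d = 15.5000 (exercise)
Node 0 (S = 30): continuation = e^(−0.02)·[0.8227·3.9538 + 0.1773·15.5000] = 5.8825; exercise value = 5.0000 ≤ continuation, so V_0 = 5.8825

5.88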